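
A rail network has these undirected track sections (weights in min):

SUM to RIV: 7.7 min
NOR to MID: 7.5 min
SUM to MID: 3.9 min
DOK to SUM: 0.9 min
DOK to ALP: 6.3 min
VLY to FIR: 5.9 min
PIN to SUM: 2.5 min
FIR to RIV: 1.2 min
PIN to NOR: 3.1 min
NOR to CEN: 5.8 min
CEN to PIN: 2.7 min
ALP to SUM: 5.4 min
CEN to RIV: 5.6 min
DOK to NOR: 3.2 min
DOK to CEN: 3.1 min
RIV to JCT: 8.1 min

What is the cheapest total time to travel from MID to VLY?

18.7 min

Enumerating some paths:
MID → NOR → PIN → CEN → RIV → FIR → VLY: 7.5+3.1+2.7+5.6+1.2+5.9 = 26
MID → SUM → RIV → FIR → VLY: 3.9+7.7+1.2+5.9 = 18.7
MID → SUM → DOK → CEN → RIV → FIR → VLY: 3.9+0.9+3.1+5.6+1.2+5.9 = 20.6
MID → SUM → PIN → CEN → RIV → FIR → VLY: 3.9+2.5+2.7+5.6+1.2+5.9 = 21.8
The minimum is 18.7 min via MID → SUM → RIV → FIR → VLY.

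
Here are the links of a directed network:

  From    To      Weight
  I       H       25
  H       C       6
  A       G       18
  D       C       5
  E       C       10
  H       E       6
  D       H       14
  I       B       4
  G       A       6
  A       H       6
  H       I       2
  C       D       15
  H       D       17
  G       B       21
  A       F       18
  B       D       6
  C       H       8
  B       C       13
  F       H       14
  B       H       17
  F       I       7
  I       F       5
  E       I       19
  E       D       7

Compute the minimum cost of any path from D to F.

20

Candidate routes:
D - C - H - E - I - F: 5+8+6+19+5 = 43
D - H - E - I - F: 14+6+19+5 = 44
D - C - H - I - F: 5+8+2+5 = 20
D - H - I - F: 14+2+5 = 21
The minimum is 20 via D - C - H - I - F.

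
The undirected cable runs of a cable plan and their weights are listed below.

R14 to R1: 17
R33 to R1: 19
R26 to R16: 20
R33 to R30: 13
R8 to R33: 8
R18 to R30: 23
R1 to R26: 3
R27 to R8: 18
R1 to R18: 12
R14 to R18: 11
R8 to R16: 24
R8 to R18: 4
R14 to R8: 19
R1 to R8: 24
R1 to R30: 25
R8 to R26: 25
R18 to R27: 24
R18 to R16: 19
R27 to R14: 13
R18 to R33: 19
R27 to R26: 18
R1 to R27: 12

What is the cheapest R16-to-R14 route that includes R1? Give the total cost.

40

Best R16 to R1: R16–R26–R1 costing 23
Shortest R1→R14: R1–R14 = 17
Total via R1: 23 + 17 = 40.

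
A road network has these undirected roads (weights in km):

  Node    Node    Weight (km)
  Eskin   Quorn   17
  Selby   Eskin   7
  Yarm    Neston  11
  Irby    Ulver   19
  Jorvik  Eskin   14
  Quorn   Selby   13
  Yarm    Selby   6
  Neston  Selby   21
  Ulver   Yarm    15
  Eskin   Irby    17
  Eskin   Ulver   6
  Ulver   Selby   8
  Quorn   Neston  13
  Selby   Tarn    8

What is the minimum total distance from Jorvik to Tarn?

29 km

Candidate routes:
Jorvik → Eskin → Ulver → Yarm → Selby → Tarn: 14+6+15+6+8 = 49
Jorvik → Eskin → Ulver → Selby → Tarn: 14+6+8+8 = 36
Jorvik → Eskin → Quorn → Selby → Tarn: 14+17+13+8 = 52
Jorvik → Eskin → Selby → Tarn: 14+7+8 = 29
Cheapest is Jorvik → Eskin → Selby → Tarn at 29 km.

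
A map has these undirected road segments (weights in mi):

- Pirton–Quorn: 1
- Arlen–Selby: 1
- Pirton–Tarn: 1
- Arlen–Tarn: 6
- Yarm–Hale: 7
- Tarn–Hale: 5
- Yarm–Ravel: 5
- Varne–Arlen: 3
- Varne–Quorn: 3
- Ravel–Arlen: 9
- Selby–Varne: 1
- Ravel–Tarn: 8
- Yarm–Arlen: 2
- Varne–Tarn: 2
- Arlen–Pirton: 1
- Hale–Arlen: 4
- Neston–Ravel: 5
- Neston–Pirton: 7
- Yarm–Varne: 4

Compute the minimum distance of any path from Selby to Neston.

Running Dijkstra from Selby:
Selby: 0
Varne: 1  (via Selby)
Arlen: 1  (via Selby)
Pirton: 2  (via Arlen)
Yarm: 3  (via Arlen)
Quorn: 3  (via Pirton)
Tarn: 3  (via Varne)
Hale: 5  (via Arlen)
Ravel: 8  (via Yarm)
Neston: 9  (via Pirton)
Shortest route: Selby → Arlen → Pirton → Neston = 9 mi.

9 mi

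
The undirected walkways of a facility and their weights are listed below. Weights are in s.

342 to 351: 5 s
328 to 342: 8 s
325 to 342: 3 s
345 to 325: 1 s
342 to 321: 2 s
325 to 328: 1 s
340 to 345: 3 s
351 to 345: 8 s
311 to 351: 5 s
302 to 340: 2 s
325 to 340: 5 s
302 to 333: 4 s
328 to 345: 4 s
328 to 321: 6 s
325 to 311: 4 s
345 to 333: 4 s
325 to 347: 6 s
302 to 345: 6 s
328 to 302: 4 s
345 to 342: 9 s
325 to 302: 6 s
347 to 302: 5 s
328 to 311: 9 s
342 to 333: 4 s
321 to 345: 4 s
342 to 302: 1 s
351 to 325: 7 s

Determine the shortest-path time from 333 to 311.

Candidate routes:
333 - 345 - 325 - 311: 4+1+4 = 9
333 - 342 - 325 - 311: 4+3+4 = 11
Cheapest is 333 - 345 - 325 - 311 at 9 s.

9 s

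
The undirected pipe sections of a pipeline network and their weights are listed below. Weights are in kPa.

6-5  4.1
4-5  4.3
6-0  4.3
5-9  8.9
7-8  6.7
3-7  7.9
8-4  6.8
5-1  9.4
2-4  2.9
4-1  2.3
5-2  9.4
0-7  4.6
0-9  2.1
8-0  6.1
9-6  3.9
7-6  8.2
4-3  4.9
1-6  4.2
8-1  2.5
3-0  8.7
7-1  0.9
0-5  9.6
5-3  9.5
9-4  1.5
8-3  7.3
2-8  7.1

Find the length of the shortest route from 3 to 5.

Shortest distances from 3:
3: 0
4: 4.9  (via 3)
9: 6.4  (via 4)
1: 7.2  (via 4)
8: 7.3  (via 3)
2: 7.8  (via 4)
7: 7.9  (via 3)
0: 8.5  (via 9)
5: 9.2  (via 4)
Shortest route: 3–4–5 = 9.2 kPa.

9.2 kPa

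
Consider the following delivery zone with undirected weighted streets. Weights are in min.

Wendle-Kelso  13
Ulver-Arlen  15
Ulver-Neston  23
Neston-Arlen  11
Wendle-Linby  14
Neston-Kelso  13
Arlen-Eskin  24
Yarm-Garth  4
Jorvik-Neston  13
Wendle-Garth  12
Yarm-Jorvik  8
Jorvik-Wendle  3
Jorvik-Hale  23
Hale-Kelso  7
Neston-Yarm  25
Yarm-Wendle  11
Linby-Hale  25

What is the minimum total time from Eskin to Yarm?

Compare a few routes:
Eskin - Arlen - Neston - Yarm: 24+11+25 = 60
Eskin - Arlen - Neston - Jorvik - Yarm: 24+11+13+8 = 56
The minimum is 56 min via Eskin - Arlen - Neston - Jorvik - Yarm.

56 min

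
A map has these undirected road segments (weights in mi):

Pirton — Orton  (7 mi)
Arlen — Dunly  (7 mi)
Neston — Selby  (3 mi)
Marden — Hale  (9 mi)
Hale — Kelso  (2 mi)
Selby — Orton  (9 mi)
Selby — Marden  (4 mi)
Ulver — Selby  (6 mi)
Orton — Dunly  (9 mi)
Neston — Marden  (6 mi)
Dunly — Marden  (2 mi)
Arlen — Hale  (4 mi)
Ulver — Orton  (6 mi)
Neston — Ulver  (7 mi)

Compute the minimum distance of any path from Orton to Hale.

20 mi

Settle nodes by increasing distance from Orton:
Orton: 0
Ulver: 6  (via Orton)
Pirton: 7  (via Orton)
Dunly: 9  (via Orton)
Selby: 9  (via Orton)
Marden: 11  (via Dunly)
Neston: 12  (via Selby)
Arlen: 16  (via Dunly)
Hale: 20  (via Marden)
Shortest route: Orton → Dunly → Marden → Hale = 20 mi.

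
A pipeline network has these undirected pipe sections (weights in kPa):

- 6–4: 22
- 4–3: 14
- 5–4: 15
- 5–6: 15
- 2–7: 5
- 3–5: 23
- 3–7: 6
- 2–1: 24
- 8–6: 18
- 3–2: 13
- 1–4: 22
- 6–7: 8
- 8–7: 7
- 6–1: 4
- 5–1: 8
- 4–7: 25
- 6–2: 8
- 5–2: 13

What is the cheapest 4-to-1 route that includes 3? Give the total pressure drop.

Best 4 to 3: 4–3 costing 14
Shortest 3→1: 3–7–6–1 = 18
Total via 3: 14 + 18 = 32 kPa.

32 kPa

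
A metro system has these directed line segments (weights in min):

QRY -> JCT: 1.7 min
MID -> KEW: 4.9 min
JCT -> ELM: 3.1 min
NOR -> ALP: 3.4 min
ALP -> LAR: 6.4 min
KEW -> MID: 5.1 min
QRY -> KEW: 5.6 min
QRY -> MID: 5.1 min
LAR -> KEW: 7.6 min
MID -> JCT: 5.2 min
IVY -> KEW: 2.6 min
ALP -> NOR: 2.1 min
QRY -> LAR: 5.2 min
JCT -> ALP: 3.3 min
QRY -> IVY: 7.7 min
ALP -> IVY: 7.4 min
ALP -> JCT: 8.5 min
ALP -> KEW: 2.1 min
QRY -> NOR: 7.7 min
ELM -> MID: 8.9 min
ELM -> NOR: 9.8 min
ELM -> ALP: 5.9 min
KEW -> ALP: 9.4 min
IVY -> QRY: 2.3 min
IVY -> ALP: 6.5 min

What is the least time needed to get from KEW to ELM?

13.4 min

Enumerating some paths:
KEW–ALP–IVY–QRY–JCT–ELM: 9.4+7.4+2.3+1.7+3.1 = 23.9
KEW–ALP–JCT–ELM: 9.4+8.5+3.1 = 21
KEW–MID–JCT–ELM: 5.1+5.2+3.1 = 13.4
KEW–ALP–IVY–QRY–MID–JCT–ELM: 9.4+7.4+2.3+5.1+5.2+3.1 = 32.5
The minimum is 13.4 min via KEW–MID–JCT–ELM.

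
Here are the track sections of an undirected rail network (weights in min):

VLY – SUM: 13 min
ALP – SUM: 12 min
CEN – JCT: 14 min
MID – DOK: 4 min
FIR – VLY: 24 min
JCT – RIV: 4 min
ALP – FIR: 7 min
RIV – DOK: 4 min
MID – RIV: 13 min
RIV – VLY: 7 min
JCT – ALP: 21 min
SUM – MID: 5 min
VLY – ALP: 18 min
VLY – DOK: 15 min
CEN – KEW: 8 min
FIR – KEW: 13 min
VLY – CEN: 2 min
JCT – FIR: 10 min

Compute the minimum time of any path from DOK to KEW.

Compare a few routes:
DOK–VLY–CEN–KEW: 15+2+8 = 25
DOK–RIV–VLY–CEN–KEW: 4+7+2+8 = 21
Cheapest is DOK–RIV–VLY–CEN–KEW at 21 min.

21 min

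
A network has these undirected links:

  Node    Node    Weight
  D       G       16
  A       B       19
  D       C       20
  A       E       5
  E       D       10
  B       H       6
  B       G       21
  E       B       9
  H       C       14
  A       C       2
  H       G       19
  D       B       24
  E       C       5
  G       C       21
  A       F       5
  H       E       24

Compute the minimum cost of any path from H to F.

21

Shortest distances from H:
H: 0
B: 6  (via H)
C: 14  (via H)
E: 15  (via B)
A: 16  (via C)
G: 19  (via H)
F: 21  (via A)
Shortest route: H–C–A–F = 21.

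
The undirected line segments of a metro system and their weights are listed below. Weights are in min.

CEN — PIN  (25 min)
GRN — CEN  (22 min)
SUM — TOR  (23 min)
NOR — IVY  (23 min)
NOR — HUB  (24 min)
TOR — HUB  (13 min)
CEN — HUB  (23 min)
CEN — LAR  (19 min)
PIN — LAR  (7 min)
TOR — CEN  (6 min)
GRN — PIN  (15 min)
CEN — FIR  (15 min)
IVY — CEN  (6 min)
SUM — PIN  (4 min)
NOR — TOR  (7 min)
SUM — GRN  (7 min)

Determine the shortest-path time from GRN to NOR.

Settle nodes by increasing distance from GRN:
GRN: 0
SUM: 7  (via GRN)
PIN: 11  (via SUM)
LAR: 18  (via PIN)
CEN: 22  (via GRN)
IVY: 28  (via CEN)
TOR: 28  (via CEN)
NOR: 35  (via TOR)
Shortest route: GRN–CEN–TOR–NOR = 35 min.

35 min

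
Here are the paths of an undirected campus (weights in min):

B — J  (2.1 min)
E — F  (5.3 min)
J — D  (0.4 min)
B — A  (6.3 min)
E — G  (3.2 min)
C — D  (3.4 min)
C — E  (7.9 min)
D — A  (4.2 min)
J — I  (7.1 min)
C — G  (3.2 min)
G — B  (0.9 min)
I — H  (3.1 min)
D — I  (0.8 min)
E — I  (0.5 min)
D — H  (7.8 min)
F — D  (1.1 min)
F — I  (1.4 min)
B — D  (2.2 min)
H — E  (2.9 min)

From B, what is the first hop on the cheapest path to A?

A

Candidate routes:
B - A: 6.3 = 6.3
B - G - E - I - D - A: 0.9+3.2+0.5+0.8+4.2 = 9.6
B - D - A: 2.2+4.2 = 6.4
B - J - D - A: 2.1+0.4+4.2 = 6.7
Cheapest is B - A at 6.3 min.
So from B the first move is to A.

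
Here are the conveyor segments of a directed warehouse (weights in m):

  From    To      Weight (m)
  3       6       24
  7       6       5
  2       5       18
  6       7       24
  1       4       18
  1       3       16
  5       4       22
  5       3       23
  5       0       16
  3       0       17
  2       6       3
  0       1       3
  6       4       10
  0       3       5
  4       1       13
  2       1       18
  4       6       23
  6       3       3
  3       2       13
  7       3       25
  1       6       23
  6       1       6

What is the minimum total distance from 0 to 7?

Settle nodes by increasing distance from 0:
0: 0
1: 3  (via 0)
3: 5  (via 0)
2: 18  (via 3)
4: 21  (via 1)
6: 21  (via 2)
5: 36  (via 2)
7: 45  (via 6)
Shortest route: 0 → 3 → 2 → 6 → 7 = 45 m.

45 m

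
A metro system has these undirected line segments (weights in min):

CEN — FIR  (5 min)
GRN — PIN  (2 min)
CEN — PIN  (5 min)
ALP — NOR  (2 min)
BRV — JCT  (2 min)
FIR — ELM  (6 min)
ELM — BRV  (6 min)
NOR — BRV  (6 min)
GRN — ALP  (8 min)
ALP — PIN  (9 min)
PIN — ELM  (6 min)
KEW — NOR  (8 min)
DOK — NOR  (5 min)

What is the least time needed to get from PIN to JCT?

Settle nodes by increasing distance from PIN:
PIN: 0
GRN: 2  (via PIN)
CEN: 5  (via PIN)
ELM: 6  (via PIN)
ALP: 9  (via PIN)
FIR: 10  (via CEN)
NOR: 11  (via ALP)
BRV: 12  (via ELM)
JCT: 14  (via BRV)
Shortest route: PIN → ELM → BRV → JCT = 14 min.

14 min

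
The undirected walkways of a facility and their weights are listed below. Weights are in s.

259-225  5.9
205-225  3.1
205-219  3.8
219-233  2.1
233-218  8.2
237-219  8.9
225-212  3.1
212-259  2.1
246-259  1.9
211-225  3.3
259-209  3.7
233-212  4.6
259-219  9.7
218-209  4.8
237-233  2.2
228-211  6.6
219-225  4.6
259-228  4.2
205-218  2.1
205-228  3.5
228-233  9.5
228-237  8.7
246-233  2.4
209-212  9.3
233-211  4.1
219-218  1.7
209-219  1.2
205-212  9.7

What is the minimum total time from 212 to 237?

Shortest distances from 212:
212: 0
259: 2.1  (via 212)
225: 3.1  (via 212)
246: 4  (via 259)
233: 4.6  (via 212)
209: 5.8  (via 259)
205: 6.2  (via 225)
228: 6.3  (via 259)
211: 6.4  (via 225)
219: 6.7  (via 233)
237: 6.8  (via 233)
Shortest route: 212 → 233 → 237 = 6.8 s.

6.8 s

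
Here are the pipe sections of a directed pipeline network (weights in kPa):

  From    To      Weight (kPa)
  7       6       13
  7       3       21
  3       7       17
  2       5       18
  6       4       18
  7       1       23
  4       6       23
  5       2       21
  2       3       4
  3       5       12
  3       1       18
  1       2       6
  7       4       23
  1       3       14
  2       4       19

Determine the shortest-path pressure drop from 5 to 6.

55 kPa

Compare a few routes:
5 - 2 - 4 - 6: 21+19+23 = 63
5 - 2 - 3 - 7 - 6: 21+4+17+13 = 55
5 - 2 - 3 - 7 - 4 - 6: 21+4+17+23+23 = 88
The minimum is 55 kPa via 5 - 2 - 3 - 7 - 6.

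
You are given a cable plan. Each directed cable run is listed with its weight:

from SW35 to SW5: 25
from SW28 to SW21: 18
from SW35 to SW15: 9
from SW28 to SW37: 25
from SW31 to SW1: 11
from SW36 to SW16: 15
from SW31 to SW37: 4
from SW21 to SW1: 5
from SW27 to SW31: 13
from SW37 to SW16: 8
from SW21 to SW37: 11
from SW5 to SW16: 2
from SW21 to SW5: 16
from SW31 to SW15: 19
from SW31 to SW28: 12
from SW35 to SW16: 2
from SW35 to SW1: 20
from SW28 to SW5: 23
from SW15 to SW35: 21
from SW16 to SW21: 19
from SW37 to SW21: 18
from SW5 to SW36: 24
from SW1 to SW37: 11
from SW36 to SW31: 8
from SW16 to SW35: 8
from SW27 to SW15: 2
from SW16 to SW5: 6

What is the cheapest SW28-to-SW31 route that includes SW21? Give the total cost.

Best SW28 to SW21: SW28–SW21 costing 18
Best SW21 to SW31: SW21–SW5–SW36–SW31 costing 48
Total via SW21: 18 + 48 = 66.

66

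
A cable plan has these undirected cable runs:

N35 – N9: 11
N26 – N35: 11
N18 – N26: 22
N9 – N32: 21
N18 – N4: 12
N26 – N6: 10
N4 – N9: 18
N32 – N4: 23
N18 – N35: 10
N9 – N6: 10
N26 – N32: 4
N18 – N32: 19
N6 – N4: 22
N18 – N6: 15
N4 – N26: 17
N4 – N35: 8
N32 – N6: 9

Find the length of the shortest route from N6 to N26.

10

Compare a few routes:
N6–N32–N26: 9+4 = 13
N6–N26: 10 = 10
The minimum is 10 via N6–N26.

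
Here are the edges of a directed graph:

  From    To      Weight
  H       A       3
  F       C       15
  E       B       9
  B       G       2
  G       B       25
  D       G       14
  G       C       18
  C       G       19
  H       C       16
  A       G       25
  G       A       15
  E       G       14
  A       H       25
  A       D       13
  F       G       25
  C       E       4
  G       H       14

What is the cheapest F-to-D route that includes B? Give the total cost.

Best F to B: F–C–E–B costing 28
Best B to D: B–G–A–D costing 30
Total via B: 28 + 30 = 58.

58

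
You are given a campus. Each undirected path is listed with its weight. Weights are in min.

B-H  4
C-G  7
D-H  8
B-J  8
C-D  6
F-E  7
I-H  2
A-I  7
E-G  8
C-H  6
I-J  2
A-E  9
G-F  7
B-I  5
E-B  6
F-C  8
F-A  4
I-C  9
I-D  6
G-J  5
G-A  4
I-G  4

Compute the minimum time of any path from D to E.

Enumerating some paths:
D → I → B → E: 6+5+6 = 17
D → I → G → E: 6+4+8 = 18
D → H → B → E: 8+4+6 = 18
D → I → H → B → E: 6+2+4+6 = 18
Cheapest is D → I → B → E at 17 min.

17 min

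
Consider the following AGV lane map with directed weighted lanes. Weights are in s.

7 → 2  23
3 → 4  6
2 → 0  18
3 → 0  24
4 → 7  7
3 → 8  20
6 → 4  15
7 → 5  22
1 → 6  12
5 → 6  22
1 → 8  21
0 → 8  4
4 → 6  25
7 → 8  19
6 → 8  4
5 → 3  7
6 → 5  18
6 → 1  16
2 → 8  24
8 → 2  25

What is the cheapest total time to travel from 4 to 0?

48 s

Enumerating some paths:
4 - 7 - 5 - 3 - 0: 7+22+7+24 = 60
4 - 7 - 8 - 2 - 0: 7+19+25+18 = 69
4 - 7 - 2 - 0: 7+23+18 = 48
The minimum is 48 s via 4 - 7 - 2 - 0.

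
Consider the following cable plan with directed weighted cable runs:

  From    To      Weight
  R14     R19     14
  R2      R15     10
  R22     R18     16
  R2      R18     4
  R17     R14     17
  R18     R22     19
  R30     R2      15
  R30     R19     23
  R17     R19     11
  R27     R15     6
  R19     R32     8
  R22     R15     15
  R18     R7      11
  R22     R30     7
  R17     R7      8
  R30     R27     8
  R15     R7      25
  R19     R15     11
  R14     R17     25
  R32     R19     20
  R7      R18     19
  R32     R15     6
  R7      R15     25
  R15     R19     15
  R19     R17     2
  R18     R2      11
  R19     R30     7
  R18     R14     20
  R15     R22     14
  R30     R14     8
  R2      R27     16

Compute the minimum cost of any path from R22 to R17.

Enumerating some paths:
R22 → R30 → R14 → R19 → R17: 7+8+14+2 = 31
R22 → R15 → R19 → R17: 15+15+2 = 32
R22 → R30 → R19 → R17: 7+23+2 = 32
R22 → R30 → R27 → R15 → R19 → R17: 7+8+6+15+2 = 38
The minimum is 31 via R22 → R30 → R14 → R19 → R17.

31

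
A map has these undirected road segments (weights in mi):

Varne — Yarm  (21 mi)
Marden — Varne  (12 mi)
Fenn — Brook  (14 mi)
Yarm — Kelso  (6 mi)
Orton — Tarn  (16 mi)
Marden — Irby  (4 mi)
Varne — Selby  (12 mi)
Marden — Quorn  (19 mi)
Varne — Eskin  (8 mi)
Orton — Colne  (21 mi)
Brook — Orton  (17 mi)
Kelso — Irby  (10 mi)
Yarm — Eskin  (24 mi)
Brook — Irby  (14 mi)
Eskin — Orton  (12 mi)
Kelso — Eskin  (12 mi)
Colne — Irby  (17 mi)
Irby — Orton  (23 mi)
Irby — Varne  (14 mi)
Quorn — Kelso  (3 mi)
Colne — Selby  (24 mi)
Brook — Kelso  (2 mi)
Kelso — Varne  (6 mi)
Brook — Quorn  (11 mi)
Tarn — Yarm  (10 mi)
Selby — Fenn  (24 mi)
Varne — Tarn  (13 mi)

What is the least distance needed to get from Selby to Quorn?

21 mi

Compare a few routes:
Selby - Varne - Kelso - Quorn: 12+6+3 = 21
Selby - Varne - Eskin - Kelso - Quorn: 12+8+12+3 = 35
Selby - Varne - Kelso - Brook - Quorn: 12+6+2+11 = 31
The minimum is 21 mi via Selby - Varne - Kelso - Quorn.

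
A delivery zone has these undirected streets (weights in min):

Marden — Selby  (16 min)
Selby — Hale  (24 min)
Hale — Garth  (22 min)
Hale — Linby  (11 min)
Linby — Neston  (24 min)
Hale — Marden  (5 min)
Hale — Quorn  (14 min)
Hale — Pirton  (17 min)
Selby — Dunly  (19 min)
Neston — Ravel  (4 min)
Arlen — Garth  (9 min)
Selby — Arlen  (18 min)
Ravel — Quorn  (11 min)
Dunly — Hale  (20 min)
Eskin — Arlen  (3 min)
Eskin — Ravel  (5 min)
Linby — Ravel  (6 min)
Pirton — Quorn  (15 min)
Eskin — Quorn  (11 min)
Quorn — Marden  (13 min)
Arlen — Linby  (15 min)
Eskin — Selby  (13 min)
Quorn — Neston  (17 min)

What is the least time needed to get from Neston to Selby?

22 min

Running Dijkstra from Neston:
Neston: 0
Ravel: 4  (via Neston)
Eskin: 9  (via Ravel)
Linby: 10  (via Ravel)
Arlen: 12  (via Eskin)
Quorn: 15  (via Ravel)
Hale: 21  (via Linby)
Garth: 21  (via Arlen)
Selby: 22  (via Eskin)
Shortest route: Neston → Ravel → Eskin → Selby = 22 min.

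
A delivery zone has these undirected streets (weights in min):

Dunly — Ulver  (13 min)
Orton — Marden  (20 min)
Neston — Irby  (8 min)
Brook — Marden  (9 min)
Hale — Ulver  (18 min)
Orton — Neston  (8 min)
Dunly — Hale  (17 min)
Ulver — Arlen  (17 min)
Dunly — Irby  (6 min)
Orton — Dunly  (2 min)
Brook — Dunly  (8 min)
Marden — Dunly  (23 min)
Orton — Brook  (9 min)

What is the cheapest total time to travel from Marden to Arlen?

47 min

Settle nodes by increasing distance from Marden:
Marden: 0
Brook: 9  (via Marden)
Dunly: 17  (via Brook)
Orton: 18  (via Brook)
Irby: 23  (via Dunly)
Neston: 26  (via Orton)
Ulver: 30  (via Dunly)
Hale: 34  (via Dunly)
Arlen: 47  (via Ulver)
Shortest route: Marden–Brook–Dunly–Ulver–Arlen = 47 min.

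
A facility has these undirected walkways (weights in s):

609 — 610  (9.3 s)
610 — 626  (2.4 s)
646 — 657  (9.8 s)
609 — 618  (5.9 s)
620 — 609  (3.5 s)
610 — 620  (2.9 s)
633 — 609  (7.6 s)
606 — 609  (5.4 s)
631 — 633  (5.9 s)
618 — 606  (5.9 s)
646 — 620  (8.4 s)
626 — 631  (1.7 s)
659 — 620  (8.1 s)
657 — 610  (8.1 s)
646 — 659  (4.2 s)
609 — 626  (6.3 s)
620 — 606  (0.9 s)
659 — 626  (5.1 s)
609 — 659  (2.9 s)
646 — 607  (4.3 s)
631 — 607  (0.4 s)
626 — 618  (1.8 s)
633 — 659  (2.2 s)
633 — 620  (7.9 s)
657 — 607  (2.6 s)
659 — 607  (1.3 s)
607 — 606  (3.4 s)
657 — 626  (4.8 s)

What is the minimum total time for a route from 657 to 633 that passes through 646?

13.3 s

Best 657 to 646: 657 → 607 → 646 costing 6.9
Shortest 646→633: 646 → 659 → 633 = 6.4
Total via 646: 6.9 + 6.4 = 13.3 s.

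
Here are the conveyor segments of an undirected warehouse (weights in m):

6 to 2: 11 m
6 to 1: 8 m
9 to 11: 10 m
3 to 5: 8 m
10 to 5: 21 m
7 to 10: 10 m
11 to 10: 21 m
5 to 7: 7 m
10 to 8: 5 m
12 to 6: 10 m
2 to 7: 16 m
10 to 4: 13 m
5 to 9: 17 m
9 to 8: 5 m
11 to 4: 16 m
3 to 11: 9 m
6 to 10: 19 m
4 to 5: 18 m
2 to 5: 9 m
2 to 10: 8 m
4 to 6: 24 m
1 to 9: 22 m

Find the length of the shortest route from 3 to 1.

36 m

Enumerating some paths:
3 - 5 - 9 - 1: 8+17+22 = 47
3 - 5 - 7 - 2 - 6 - 1: 8+7+16+11+8 = 50
3 - 5 - 2 - 6 - 1: 8+9+11+8 = 36
3 - 11 - 9 - 1: 9+10+22 = 41
The minimum is 36 m via 3 - 5 - 2 - 6 - 1.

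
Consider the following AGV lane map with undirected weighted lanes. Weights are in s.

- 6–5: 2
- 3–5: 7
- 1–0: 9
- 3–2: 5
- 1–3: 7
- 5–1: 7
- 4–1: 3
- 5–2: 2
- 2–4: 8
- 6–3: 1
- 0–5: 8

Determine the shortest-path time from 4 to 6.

11 s

Shortest distances from 4:
4: 0
1: 3  (via 4)
2: 8  (via 4)
3: 10  (via 1)
5: 10  (via 1)
6: 11  (via 3)
Shortest route: 4 → 1 → 3 → 6 = 11 s.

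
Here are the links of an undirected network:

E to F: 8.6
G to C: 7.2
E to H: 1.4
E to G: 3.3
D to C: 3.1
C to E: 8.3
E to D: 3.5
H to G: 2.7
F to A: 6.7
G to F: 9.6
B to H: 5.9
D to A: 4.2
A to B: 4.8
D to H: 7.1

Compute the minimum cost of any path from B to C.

12.1

Candidate routes:
B → H → E → D → C: 5.9+1.4+3.5+3.1 = 13.9
B → A → D → C: 4.8+4.2+3.1 = 12.1
Cheapest is B → A → D → C at 12.1.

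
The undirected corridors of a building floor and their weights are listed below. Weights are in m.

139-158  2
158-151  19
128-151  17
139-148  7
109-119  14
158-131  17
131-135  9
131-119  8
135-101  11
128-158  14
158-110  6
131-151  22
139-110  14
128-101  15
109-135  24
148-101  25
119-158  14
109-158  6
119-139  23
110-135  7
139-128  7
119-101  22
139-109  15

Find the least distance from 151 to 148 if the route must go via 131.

Shortest 151→131: 151 → 131 = 22
Best 131 to 148: 131 → 158 → 139 → 148 costing 26
Total via 131: 22 + 26 = 48 m.

48 m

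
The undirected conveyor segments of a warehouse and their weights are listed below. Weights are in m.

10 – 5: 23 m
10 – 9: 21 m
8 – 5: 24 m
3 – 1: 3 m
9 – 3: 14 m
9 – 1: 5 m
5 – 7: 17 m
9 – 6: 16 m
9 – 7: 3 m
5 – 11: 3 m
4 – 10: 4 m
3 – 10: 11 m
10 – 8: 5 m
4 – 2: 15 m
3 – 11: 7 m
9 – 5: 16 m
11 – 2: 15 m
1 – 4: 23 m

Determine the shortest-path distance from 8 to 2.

24 m

Compare a few routes:
8 → 10 → 4 → 2: 5+4+15 = 24
8 → 5 → 11 → 2: 24+3+15 = 42
8 → 10 → 3 → 11 → 2: 5+11+7+15 = 38
The minimum is 24 m via 8 → 10 → 4 → 2.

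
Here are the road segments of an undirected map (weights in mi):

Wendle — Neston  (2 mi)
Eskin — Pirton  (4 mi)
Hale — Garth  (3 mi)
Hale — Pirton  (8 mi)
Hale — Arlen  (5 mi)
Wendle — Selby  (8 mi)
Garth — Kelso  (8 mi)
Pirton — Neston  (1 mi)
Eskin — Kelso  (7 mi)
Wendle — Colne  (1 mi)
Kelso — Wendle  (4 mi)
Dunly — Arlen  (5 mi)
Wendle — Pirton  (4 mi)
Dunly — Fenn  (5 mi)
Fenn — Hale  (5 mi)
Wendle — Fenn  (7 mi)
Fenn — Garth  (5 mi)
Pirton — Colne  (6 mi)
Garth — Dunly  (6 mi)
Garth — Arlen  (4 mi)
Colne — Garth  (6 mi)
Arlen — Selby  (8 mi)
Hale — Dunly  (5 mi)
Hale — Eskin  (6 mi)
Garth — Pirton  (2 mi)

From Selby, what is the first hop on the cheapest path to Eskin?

Wendle

Compare a few routes:
Selby → Arlen → Garth → Pirton → Eskin: 8+4+2+4 = 18
Selby → Wendle → Neston → Pirton → Eskin: 8+2+1+4 = 15
Selby → Wendle → Pirton → Eskin: 8+4+4 = 16
The minimum is 15 mi via Selby → Wendle → Neston → Pirton → Eskin.
So from Selby the first move is to Wendle.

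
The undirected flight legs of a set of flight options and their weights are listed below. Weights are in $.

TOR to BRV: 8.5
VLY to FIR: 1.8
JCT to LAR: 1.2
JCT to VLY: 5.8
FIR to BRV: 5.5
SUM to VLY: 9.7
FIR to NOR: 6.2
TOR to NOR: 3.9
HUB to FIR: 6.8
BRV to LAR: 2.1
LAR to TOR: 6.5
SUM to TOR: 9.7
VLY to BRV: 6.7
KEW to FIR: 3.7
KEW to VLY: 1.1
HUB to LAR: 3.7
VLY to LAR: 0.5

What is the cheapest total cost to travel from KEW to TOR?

Compare a few routes:
KEW → VLY → LAR → BRV → TOR: 1.1+0.5+2.1+8.5 = 12.2
KEW → VLY → FIR → NOR → TOR: 1.1+1.8+6.2+3.9 = 13
KEW → FIR → VLY → LAR → TOR: 3.7+1.8+0.5+6.5 = 12.5
KEW → VLY → LAR → TOR: 1.1+0.5+6.5 = 8.1
Cheapest is KEW → VLY → LAR → TOR at $8.1.

$8.1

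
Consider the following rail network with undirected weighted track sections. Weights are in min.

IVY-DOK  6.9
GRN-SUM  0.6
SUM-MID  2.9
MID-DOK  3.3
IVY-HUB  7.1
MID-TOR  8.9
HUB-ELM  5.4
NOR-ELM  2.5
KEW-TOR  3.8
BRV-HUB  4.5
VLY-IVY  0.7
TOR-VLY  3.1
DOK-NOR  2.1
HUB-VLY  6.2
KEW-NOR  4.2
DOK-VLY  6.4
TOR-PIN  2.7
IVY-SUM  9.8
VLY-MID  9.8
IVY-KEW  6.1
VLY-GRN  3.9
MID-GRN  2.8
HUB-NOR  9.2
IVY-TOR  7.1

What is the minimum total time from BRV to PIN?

Settle nodes by increasing distance from BRV:
BRV: 0
HUB: 4.5  (via BRV)
ELM: 9.9  (via HUB)
VLY: 10.7  (via HUB)
IVY: 11.4  (via VLY)
NOR: 12.4  (via ELM)
TOR: 13.8  (via VLY)
DOK: 14.5  (via NOR)
GRN: 14.6  (via VLY)
SUM: 15.2  (via GRN)
PIN: 16.5  (via TOR)
Shortest route: BRV → HUB → VLY → TOR → PIN = 16.5 min.

16.5 min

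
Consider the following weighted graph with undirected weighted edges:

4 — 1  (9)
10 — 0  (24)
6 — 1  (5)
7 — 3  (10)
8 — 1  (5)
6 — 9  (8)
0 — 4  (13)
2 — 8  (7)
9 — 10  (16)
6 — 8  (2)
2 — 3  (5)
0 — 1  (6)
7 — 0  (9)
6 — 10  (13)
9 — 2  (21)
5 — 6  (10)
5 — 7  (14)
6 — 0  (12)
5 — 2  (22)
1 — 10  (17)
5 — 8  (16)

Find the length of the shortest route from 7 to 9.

28

Settle nodes by increasing distance from 7:
7: 0
0: 9  (via 7)
3: 10  (via 7)
5: 14  (via 7)
1: 15  (via 0)
2: 15  (via 3)
6: 20  (via 1)
8: 20  (via 1)
4: 22  (via 0)
9: 28  (via 6)
Shortest route: 7–0–1–6–9 = 28.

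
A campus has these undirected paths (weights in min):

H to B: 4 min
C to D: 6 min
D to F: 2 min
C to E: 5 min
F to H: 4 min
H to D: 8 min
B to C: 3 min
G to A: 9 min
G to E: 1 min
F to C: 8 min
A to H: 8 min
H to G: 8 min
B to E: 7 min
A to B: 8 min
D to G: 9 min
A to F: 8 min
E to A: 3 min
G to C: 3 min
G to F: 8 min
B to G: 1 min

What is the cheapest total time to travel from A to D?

Enumerating some paths:
A → E → G → D: 3+1+9 = 13
A → F → D: 8+2 = 10
Cheapest is A → F → D at 10 min.

10 min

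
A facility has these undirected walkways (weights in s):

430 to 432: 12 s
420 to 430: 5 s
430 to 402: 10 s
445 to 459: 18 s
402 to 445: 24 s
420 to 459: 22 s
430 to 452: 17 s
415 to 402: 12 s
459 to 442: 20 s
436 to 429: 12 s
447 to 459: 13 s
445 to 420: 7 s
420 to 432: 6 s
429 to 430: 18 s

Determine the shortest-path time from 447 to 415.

Compare a few routes:
447 → 459 → 420 → 430 → 402 → 415: 13+22+5+10+12 = 62
447 → 459 → 445 → 420 → 430 → 402 → 415: 13+18+7+5+10+12 = 65
Cheapest is 447 → 459 → 420 → 430 → 402 → 415 at 62 s.

62 s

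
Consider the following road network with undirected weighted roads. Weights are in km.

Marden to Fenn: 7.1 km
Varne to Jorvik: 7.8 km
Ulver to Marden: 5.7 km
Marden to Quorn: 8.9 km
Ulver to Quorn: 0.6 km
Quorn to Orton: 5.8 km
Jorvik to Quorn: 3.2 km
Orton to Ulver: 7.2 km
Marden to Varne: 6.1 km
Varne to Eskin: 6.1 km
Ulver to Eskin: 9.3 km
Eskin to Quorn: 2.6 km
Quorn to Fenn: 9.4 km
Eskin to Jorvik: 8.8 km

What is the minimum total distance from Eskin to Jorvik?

5.8 km

Enumerating some paths:
Eskin → Jorvik: 8.8 = 8.8
Eskin → Ulver → Quorn → Jorvik: 9.3+0.6+3.2 = 13.1
Eskin → Quorn → Jorvik: 2.6+3.2 = 5.8
Cheapest is Eskin → Quorn → Jorvik at 5.8 km.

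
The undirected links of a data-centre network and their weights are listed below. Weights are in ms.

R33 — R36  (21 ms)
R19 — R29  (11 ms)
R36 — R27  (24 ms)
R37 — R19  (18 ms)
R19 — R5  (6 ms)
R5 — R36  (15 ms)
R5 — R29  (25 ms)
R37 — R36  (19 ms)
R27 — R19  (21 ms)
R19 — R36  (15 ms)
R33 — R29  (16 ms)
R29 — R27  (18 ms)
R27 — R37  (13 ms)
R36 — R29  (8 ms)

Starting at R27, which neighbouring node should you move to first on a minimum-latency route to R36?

R36

Compare a few routes:
R27 - R29 - R36: 18+8 = 26
R27 - R36: 24 = 24
R27 - R37 - R36: 13+19 = 32
Cheapest is R27 - R36 at 24 ms.
So from R27 the first move is to R36.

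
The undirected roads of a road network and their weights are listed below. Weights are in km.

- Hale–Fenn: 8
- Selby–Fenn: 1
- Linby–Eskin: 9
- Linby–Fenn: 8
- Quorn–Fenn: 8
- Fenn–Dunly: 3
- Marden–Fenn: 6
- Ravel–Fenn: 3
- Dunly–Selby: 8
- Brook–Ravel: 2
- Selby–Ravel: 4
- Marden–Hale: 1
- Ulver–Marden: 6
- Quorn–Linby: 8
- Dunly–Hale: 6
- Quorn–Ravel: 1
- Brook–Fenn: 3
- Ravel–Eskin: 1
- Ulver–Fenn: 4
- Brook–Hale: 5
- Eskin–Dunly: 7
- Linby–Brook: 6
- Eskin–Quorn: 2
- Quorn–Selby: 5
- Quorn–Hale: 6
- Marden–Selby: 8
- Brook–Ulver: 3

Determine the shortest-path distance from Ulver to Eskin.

6 km

Shortest distances from Ulver:
Ulver: 0
Brook: 3  (via Ulver)
Fenn: 4  (via Ulver)
Ravel: 5  (via Brook)
Selby: 5  (via Fenn)
Quorn: 6  (via Ravel)
Marden: 6  (via Ulver)
Eskin: 6  (via Ravel)
Shortest route: Ulver → Brook → Ravel → Eskin = 6 km.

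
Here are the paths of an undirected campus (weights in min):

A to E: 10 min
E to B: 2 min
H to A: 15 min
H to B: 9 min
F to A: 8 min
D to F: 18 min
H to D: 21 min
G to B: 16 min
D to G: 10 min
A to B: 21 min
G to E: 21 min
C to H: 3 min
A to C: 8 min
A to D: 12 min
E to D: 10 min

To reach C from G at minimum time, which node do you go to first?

B

Candidate routes:
G–D–A–C: 10+12+8 = 30
G–B–H–C: 16+9+3 = 28
Cheapest is G–B–H–C at 28 min.
So from G the first move is to B.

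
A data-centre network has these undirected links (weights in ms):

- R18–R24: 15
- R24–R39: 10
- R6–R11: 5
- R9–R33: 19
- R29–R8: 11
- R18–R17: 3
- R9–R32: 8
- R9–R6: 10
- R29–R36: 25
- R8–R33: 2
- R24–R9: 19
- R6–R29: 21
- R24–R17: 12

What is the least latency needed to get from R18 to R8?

55 ms

Enumerating some paths:
R18–R24–R9–R6–R29–R8: 15+19+10+21+11 = 76
R18–R17–R24–R9–R6–R29–R8: 3+12+19+10+21+11 = 76
R18–R24–R9–R33–R8: 15+19+19+2 = 55
Cheapest is R18–R24–R9–R33–R8 at 55 ms.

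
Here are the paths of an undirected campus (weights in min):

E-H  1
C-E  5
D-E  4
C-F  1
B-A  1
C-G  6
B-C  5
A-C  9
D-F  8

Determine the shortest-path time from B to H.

Settle nodes by increasing distance from B:
B: 0
A: 1  (via B)
C: 5  (via B)
F: 6  (via C)
E: 10  (via C)
G: 11  (via C)
H: 11  (via E)
Shortest route: B–C–E–H = 11 min.

11 min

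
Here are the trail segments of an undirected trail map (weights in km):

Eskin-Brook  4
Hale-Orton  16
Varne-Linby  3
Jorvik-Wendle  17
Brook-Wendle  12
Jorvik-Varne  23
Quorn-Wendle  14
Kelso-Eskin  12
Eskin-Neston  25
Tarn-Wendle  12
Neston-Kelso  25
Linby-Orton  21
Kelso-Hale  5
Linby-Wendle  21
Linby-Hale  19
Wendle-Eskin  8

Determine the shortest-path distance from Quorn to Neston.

Compare a few routes:
Quorn - Wendle - Brook - Eskin - Neston: 14+12+4+25 = 55
Quorn - Wendle - Eskin - Neston: 14+8+25 = 47
The minimum is 47 km via Quorn - Wendle - Eskin - Neston.

47 km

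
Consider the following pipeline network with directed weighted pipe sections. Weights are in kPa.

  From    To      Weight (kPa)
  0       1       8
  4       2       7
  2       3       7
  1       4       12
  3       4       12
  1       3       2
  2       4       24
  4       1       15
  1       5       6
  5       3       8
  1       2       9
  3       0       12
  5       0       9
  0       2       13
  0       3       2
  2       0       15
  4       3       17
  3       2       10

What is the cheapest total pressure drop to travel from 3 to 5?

26 kPa

Settle nodes by increasing distance from 3:
3: 0
2: 10  (via 3)
0: 12  (via 3)
4: 12  (via 3)
1: 20  (via 0)
5: 26  (via 1)
Shortest route: 3–0–1–5 = 26 kPa.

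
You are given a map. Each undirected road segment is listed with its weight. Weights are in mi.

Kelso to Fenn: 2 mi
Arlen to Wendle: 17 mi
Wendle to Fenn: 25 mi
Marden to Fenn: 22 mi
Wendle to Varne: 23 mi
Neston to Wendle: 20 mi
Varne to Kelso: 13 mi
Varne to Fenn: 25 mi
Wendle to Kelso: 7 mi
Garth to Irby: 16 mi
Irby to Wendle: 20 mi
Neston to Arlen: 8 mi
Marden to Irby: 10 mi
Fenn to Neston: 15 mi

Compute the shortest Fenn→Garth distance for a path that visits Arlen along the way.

Best Fenn to Arlen: Fenn → Neston → Arlen costing 23
Best Arlen to Garth: Arlen → Wendle → Irby → Garth costing 53
Total via Arlen: 23 + 53 = 76 mi.

76 mi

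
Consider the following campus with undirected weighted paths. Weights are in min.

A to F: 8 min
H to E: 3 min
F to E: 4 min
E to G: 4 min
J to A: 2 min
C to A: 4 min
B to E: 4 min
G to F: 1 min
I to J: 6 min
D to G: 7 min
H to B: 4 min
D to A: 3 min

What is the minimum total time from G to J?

11 min

Shortest distances from G:
G: 0
F: 1  (via G)
E: 4  (via G)
D: 7  (via G)
H: 7  (via E)
B: 8  (via E)
A: 9  (via F)
J: 11  (via A)
Shortest route: G → F → A → J = 11 min.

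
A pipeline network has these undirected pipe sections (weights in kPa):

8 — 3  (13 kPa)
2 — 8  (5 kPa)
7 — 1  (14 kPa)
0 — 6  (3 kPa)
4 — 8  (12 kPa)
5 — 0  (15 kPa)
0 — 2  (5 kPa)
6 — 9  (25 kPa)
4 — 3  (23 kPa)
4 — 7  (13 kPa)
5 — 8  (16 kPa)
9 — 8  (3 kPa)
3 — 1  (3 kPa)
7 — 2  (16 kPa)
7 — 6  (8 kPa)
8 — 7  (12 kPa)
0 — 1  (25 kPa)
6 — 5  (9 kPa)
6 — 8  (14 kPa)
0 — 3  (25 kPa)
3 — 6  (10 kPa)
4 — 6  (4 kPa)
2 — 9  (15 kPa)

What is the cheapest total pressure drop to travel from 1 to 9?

Settle nodes by increasing distance from 1:
1: 0
3: 3  (via 1)
6: 13  (via 3)
7: 14  (via 1)
0: 16  (via 6)
8: 16  (via 3)
4: 17  (via 6)
9: 19  (via 8)
Shortest route: 1 → 3 → 8 → 9 = 19 kPa.

19 kPa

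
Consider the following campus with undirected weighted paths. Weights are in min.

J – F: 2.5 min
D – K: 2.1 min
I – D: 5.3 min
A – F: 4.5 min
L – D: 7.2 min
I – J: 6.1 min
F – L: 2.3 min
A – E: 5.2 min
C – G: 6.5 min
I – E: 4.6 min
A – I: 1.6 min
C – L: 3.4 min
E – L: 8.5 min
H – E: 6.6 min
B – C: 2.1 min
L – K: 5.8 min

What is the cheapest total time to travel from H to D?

Compare a few routes:
H–E–A–I–D: 6.6+5.2+1.6+5.3 = 18.7
H–E–I–D: 6.6+4.6+5.3 = 16.5
Cheapest is H–E–I–D at 16.5 min.

16.5 min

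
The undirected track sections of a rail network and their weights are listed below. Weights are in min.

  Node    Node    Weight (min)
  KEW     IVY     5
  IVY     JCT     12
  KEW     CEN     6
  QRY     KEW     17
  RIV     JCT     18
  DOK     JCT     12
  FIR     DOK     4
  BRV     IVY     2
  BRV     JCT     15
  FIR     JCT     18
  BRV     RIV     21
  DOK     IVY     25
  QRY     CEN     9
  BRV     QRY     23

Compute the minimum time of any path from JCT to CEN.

23 min

Compare a few routes:
JCT → BRV → IVY → KEW → CEN: 15+2+5+6 = 28
JCT → IVY → KEW → CEN: 12+5+6 = 23
The minimum is 23 min via JCT → IVY → KEW → CEN.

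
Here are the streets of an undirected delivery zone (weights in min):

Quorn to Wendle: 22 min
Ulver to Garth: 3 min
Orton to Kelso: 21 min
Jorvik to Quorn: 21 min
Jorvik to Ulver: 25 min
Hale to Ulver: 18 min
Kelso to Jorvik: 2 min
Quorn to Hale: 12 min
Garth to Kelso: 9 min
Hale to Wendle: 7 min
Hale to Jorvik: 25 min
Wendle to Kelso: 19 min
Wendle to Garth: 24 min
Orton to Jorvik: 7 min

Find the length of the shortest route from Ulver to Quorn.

30 min

Candidate routes:
Ulver–Garth–Wendle–Hale–Quorn: 3+24+7+12 = 46
Ulver–Garth–Kelso–Jorvik–Quorn: 3+9+2+21 = 35
Ulver–Hale–Quorn: 18+12 = 30
Ulver–Jorvik–Quorn: 25+21 = 46
Cheapest is Ulver–Hale–Quorn at 30 min.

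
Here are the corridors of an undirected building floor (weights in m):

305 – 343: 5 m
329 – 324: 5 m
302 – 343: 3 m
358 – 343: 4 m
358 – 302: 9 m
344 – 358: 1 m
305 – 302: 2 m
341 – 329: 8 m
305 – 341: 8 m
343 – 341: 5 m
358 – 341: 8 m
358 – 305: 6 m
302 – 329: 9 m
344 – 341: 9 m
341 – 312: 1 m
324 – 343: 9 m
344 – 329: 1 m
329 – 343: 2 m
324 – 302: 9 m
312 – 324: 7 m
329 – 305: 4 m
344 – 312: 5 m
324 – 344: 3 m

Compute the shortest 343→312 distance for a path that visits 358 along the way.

10 m

Best 343 to 358: 343 → 358 costing 4
Best 358 to 312: 358 → 344 → 312 costing 6
Total via 358: 4 + 6 = 10 m.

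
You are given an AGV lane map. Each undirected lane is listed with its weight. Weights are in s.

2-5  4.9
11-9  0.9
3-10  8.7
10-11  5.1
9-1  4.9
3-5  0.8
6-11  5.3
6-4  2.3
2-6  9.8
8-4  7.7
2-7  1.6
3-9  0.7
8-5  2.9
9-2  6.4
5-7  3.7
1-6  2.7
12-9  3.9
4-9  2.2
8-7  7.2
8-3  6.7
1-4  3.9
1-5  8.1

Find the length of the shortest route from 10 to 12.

Running Dijkstra from 10:
10: 0
11: 5.1  (via 10)
9: 6  (via 11)
3: 6.7  (via 9)
5: 7.5  (via 3)
4: 8.2  (via 9)
12: 9.9  (via 9)
Shortest route: 10–11–9–12 = 9.9 s.

9.9 s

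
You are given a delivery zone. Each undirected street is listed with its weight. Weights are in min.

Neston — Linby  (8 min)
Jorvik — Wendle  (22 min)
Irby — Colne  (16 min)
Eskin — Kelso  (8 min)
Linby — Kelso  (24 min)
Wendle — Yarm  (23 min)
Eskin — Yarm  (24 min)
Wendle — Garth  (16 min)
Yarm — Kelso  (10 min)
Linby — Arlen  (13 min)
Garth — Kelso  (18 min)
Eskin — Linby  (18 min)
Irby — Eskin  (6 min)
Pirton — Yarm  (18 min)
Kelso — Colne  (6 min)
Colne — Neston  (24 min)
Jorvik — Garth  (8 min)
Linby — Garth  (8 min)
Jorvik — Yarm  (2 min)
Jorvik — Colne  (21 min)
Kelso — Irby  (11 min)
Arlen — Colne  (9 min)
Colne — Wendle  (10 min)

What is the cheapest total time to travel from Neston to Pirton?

Compare a few routes:
Neston–Linby–Kelso–Yarm–Pirton: 8+24+10+18 = 60
Neston–Colne–Kelso–Yarm–Pirton: 24+6+10+18 = 58
Neston–Linby–Garth–Jorvik–Yarm–Pirton: 8+8+8+2+18 = 44
The minimum is 44 min via Neston–Linby–Garth–Jorvik–Yarm–Pirton.

44 min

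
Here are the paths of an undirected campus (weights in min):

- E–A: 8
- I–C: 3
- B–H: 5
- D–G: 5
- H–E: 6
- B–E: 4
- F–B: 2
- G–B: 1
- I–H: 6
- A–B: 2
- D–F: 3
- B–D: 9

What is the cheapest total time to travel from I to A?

13 min

Candidate routes:
I - H - B - A: 6+5+2 = 13
I - H - E - B - A: 6+6+4+2 = 18
I - H - E - A: 6+6+8 = 20
The minimum is 13 min via I - H - B - A.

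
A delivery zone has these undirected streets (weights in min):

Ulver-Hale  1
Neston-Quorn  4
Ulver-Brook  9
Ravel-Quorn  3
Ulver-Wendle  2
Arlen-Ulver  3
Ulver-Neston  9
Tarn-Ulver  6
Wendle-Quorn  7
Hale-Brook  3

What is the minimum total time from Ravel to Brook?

16 min

Candidate routes:
Ravel–Quorn–Neston–Ulver–Brook: 3+4+9+9 = 25
Ravel–Quorn–Wendle–Ulver–Hale–Brook: 3+7+2+1+3 = 16
Ravel–Quorn–Neston–Ulver–Hale–Brook: 3+4+9+1+3 = 20
Ravel–Quorn–Wendle–Ulver–Brook: 3+7+2+9 = 21
Cheapest is Ravel–Quorn–Wendle–Ulver–Hale–Brook at 16 min.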